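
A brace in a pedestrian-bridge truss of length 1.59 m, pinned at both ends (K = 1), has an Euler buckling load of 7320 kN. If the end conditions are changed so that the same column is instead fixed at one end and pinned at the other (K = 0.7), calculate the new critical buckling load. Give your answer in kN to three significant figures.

P_cr ≈ 14900 kN

P_cr ∝ 1/K², so P_cr,new = P_cr,old × (K_old/K_new)² = 7320 × (1/0.7)²
= 7320 × 2.041 = 14900 kN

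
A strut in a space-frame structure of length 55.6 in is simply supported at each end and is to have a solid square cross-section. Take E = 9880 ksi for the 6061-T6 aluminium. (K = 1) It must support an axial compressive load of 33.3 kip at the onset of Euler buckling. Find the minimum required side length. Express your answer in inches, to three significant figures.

L_e = K·L = 1 × 55.6 = 55.60 in
Required I = P_cr·L_e²/(π²E) = 3.330×10^4 × 55.60² / (π² × 9.88×10^6) = 1.056 in⁴
Solid square: I = a⁴/12  ⇒  a = (12I)^(1/4) = (12×1.056)^(1/4) = 1.89 in

a ≈ 1.89 in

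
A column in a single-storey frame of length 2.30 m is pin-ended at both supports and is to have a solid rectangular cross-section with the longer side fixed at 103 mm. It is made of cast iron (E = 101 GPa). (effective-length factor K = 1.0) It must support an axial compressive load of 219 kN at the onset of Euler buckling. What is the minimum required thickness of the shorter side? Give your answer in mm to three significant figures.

L_e = K·L = 1 × 2.30 = 2.300 m
Required I = P_cr·L_e²/(π²E) = 2.190×10^5 × 2.300² / (π² × 1.01×10^11) = 1.162×10^-6 m⁴
I_req = 1.162×10^6 mm⁴
Rectangle, weak axis: I_min = h·b³/12 with h = 103 mm fixed  ⇒  b = (12I/h)^(1/3) = 51.4 mm

b ≈ 51.4 mm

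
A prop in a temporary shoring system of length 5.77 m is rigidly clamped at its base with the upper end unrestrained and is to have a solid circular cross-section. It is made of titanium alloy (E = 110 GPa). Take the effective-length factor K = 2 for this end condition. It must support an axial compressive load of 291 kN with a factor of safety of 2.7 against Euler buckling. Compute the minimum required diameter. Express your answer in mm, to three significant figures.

Required P_cr = n·P = 2.7 × 291 = 785.7 kN
L_e = K·L = 2 × 5.77 = 11.54 m
Required I = P_cr·L_e²/(π²E) = 7.857×10^5 × 11.54² / (π² × 1.10×10^11) = 9.638×10^-5 m⁴
I_req = 9.638×10^7 mm⁴
Solid circle: I = πd⁴/64  ⇒  d = (64I/π)^(1/4) = (64×9.638×10^7/π)^(1/4) = 210 mm

d ≈ 210 mm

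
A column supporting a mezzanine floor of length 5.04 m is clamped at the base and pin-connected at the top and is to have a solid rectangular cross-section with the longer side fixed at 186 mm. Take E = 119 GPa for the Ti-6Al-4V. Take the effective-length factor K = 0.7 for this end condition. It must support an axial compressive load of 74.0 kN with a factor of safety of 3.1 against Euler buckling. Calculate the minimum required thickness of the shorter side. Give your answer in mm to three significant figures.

Required P_cr = n·P = 3.1 × 74.0 = 229.4 kN
L_e = K·L = 0.7 × 5.04 = 3.528 m
Required I = P_cr·L_e²/(π²E) = 2.294×10^5 × 3.528² / (π² × 1.19×10^11) = 2.431×10^-6 m⁴
I_req = 2.431×10^6 mm⁴
Rectangle, weak axis: I_min = h·b³/12 with h = 186 mm fixed  ⇒  b = (12I/h)^(1/3) = 53.9 mm

b ≈ 53.9 mm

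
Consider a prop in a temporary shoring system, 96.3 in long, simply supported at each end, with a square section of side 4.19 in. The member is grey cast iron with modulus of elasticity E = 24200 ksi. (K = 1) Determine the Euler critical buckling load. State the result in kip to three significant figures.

P_cr ≈ 662 kip

I = a⁴/12 = 4.19⁴/12 = 25.68 in⁴
Effective length L_e = K·L = 1 × 96.3 = 96.30 in
P_cr = π²EI / L_e² = π² × 24200×10³ × 25.68 / 96.30² = 6.615×10^5 lb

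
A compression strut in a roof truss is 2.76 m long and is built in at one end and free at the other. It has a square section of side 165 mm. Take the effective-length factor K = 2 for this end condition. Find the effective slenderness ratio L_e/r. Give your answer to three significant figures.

For a square r = a/√12 = 165/√12 = 47.63 mm
L_e = K·L = 2 × 2.76 m = 5.520 m = 5520.0 mm
λ = L_e / r_min = 5520.0 / 47.63 = 116

λ ≈ 116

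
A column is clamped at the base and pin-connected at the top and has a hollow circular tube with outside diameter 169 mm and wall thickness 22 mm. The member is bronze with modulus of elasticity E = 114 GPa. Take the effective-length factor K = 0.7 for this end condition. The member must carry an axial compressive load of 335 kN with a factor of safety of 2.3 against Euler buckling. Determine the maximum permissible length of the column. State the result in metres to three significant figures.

Inner diameter d_i = 169 − 2×22 = 125.0 mm
I = π(d_o⁴ − d_i⁴)/64 = π(169⁴ − 125.0⁴)/64 = 2.806×10^7 mm⁴
I = 2.806×10^-5 m⁴
Required critical load P_cr = n·P = 2.3 × 335 = 770.5 kN = 7.705×10^5 N
From P_cr = π²EI/(K·L)²:  L = (1/K)·√(π²EI/P_cr) = (1/0.7)·√(π²×1.14×10^11×2.806×10^-5/7.705×10^5)
L = 9.14 m

L_max ≈ 9.14 m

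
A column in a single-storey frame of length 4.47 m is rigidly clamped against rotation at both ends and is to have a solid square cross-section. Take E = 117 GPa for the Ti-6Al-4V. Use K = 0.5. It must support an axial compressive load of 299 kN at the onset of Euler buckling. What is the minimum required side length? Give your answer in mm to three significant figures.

a ≈ 62.8 mm

L_e = K·L = 0.5 × 4.47 = 2.235 m
Required I = P_cr·L_e²/(π²E) = 2.990×10^5 × 2.235² / (π² × 1.17×10^11) = 1.293×10^-6 m⁴
I_req = 1.293×10^6 mm⁴
Solid square: I = a⁴/12  ⇒  a = (12I)^(1/4) = (12×1.293×10^6)^(1/4) = 62.8 mm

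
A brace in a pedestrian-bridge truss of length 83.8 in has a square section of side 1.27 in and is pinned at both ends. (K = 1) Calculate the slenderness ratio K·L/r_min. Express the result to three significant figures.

For a square r = a/√12 = 1.27/√12 = 0.3666 in
L_e = K·L = 1 × 83.8 = 83.80 in
λ = L_e / r_min = 83.800 / 0.3666 = 229

λ ≈ 229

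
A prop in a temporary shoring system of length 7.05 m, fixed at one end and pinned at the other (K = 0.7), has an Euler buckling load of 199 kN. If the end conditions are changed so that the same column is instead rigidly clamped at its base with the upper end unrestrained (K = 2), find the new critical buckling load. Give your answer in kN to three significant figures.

P_cr ≈ 24.4 kN

P_cr ∝ 1/K², so P_cr,new = P_cr,old × (K_old/K_new)² = 199 × (0.7/2)²
= 199 × 0.1225 = 24.4 kN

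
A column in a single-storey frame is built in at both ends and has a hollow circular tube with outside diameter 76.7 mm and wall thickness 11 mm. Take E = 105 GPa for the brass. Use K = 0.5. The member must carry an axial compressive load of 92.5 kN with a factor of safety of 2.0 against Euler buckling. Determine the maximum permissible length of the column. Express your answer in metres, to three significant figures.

Inner diameter d_i = 76.7 − 2×11 = 54.70 mm
I = π(d_o⁴ − d_i⁴)/64 = π(76.7⁴ − 54.70⁴)/64 = 1.259×10^6 mm⁴
I = 1.259×10^-6 m⁴
Required critical load P_cr = n·P = 2.0 × 92.5 = 185.0 kN = 1.850×10^5 N
From P_cr = π²EI/(K·L)²:  L = (1/K)·√(π²EI/P_cr) = (1/0.5)·√(π²×1.05×10^11×1.259×10^-6/1.850×10^5)
L = 5.31 m

L_max ≈ 5.31 m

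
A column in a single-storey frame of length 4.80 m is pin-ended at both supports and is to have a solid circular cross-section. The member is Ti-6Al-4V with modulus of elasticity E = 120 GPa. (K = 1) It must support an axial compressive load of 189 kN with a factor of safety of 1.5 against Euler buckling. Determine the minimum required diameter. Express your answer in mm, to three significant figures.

d ≈ 103 mm

Required P_cr = n·P = 1.5 × 189 = 283.5 kN
L_e = K·L = 1 × 4.80 = 4.800 m
Required I = P_cr·L_e²/(π²E) = 2.835×10^5 × 4.800² / (π² × 1.20×10^11) = 5.515×10^-6 m⁴
I_req = 5.515×10^6 mm⁴
Solid circle: I = πd⁴/64  ⇒  d = (64I/π)^(1/4) = (64×5.515×10^6/π)^(1/4) = 103 mm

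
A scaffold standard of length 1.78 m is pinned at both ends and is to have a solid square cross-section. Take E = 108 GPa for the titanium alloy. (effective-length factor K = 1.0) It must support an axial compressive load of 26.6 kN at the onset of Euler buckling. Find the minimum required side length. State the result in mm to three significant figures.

a ≈ 31.2 mm

L_e = K·L = 1 × 1.78 = 1.780 m
Required I = P_cr·L_e²/(π²E) = 2.660×10^4 × 1.780² / (π² × 1.08×10^11) = 7.907×10^-8 m⁴
I_req = 7.907×10^4 mm⁴
Solid square: I = a⁴/12  ⇒  a = (12I)^(1/4) = (12×7.907×10^4)^(1/4) = 31.2 mm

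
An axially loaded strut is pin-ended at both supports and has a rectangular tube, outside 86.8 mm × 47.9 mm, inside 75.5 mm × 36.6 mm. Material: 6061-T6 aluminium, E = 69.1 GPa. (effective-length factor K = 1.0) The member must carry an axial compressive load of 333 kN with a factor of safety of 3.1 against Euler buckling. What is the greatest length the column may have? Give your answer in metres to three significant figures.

L_max ≈ 0.567 m

Weak-axis I_min = (h_o·b_o³ − h_i·b_i³)/12 with b_o = 47.9, b_i = 36.60 mm (shorter outer/inner sides).
I_min = (86.8×47.9³ − 75.50×36.60³)/12 = 4.865×10^5 mm⁴
I = 4.865×10^-7 m⁴
Required critical load P_cr = n·P = 3.1 × 333 = 1032 kN = 1.032×10^6 N
From P_cr = π²EI/(K·L)²:  L = (1/K)·√(π²EI/P_cr) = (1/1)·√(π²×6.91×10^10×4.865×10^-7/1.032×10^6)
L = 0.567 m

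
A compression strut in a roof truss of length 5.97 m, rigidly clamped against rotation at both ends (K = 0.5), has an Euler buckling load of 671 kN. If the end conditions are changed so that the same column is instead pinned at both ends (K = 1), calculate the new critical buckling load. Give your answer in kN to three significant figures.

P_cr ≈ 168 kN

P_cr ∝ 1/K², so P_cr,new = P_cr,old × (K_old/K_new)² = 671 × (0.5/1)²
= 671 × 0.2500 = 168 kN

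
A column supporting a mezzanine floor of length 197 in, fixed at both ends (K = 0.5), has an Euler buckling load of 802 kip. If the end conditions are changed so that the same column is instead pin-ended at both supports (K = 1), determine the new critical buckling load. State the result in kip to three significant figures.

P_cr ∝ 1/K², so P_cr,new = P_cr,old × (K_old/K_new)² = 802 × (0.5/1)²
= 802 × 0.2500 = 200 kip

P_cr ≈ 200 kip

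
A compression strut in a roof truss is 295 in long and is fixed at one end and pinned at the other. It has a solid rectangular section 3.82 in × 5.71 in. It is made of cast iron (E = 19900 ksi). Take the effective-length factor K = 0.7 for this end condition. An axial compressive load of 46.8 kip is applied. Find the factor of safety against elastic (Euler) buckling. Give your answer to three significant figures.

n ≈ 2.61

Buckling occurs about the weak axis: I_min = h·b³/12 with b = 3.82 in (the shorter side).
I_min = 5.71×3.82³/12 = 26.52 in⁴
Effective length L_e = K·L = 0.7 × 295 = 206.5 in
P_cr = π²EI / L_e² = π² × 19900×10³ × 26.52 / 206.5² = 1.222×10^5 lb
Factor of safety n = P_cr / P = 122.17 / 46.8 = 2.61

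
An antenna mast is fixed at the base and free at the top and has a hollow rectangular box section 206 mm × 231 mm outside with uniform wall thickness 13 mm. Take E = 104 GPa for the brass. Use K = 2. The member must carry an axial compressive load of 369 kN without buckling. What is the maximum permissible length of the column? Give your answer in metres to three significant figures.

L_max ≈ 6.91 m

Inner dimensions: h_i = 231 − 2×13 = 205.0 mm, b_i = 206 − 2×13 = 180.0 mm
Weak-axis I_min = (h_o·b_o³ − h_i·b_i³)/12 with b_o = 206, b_i = 180.0 mm (shorter outer/inner sides).
I_min = (231×206³ − 205.0×180.0³)/12 = 6.865×10^7 mm⁴
I = 6.865×10^-5 m⁴
At the buckling limit P_cr = P = 3.690×10^5 N
From P_cr = π²EI/(K·L)²:  L = (1/K)·√(π²EI/P_cr) = (1/2)·√(π²×1.04×10^11×6.865×10^-5/3.690×10^5)
L = 6.91 m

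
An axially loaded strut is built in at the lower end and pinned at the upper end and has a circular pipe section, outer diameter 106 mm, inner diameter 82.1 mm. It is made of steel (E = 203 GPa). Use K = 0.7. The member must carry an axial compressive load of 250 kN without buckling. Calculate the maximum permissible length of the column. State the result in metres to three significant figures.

d_o = 106 mm, d_i = 82.1 mm
I = π(d_o⁴ − d_i⁴)/64 = π(106⁴ − 82.10⁴)/64 = 3.967×10^6 mm⁴
I = 3.967×10^-6 m⁴
At the buckling limit P_cr = P = 2.500×10^5 N
From P_cr = π²EI/(K·L)²:  L = (1/K)·√(π²EI/P_cr) = (1/0.7)·√(π²×2.03×10^11×3.967×10^-6/2.500×10^5)
L = 8.05 m

L_max ≈ 8.05 m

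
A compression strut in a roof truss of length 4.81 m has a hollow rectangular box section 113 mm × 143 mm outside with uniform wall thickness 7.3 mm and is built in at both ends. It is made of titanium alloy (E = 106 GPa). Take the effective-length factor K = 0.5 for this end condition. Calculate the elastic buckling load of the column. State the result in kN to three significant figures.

P_cr ≈ 1270 kN

Inner dimensions: h_i = 143 − 2×7.3 = 128.4 mm, b_i = 113 − 2×7.3 = 98.40 mm
Weak-axis I_min = (h_o·b_o³ − h_i·b_i³)/12 with b_o = 113, b_i = 98.40 mm (shorter outer/inner sides).
I_min = (143×113³ − 128.4×98.40³)/12 = 7.000×10^6 mm⁴
I = 7.000×10^6 mm⁴ = 7.000×10^-6 m⁴
Effective length L_e = K·L = 0.5 × 4.81 = 2.405 m
P_cr = π²EI / L_e² = π² × 106×10⁹ × 7.000×10^-6 / 2.405² = 1.266×10^6 N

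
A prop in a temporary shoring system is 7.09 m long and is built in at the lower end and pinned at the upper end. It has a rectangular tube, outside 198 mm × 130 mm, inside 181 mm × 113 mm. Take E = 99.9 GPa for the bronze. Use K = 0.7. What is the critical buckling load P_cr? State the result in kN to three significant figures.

Weak-axis I_min = (h_o·b_o³ − h_i·b_i³)/12 with b_o = 130, b_i = 113.0 mm (shorter outer/inner sides).
I_min = (198×130³ − 181.0×113.0³)/12 = 1.449×10^7 mm⁴
I = 1.449×10^7 mm⁴ = 1.449×10^-5 m⁴
Effective length L_e = K·L = 0.7 × 7.09 = 4.963 m
P_cr = π²EI / L_e² = π² × 99.9×10⁹ × 1.449×10^-5 / 4.963² = 5.799×10^5 N

P_cr ≈ 580 kN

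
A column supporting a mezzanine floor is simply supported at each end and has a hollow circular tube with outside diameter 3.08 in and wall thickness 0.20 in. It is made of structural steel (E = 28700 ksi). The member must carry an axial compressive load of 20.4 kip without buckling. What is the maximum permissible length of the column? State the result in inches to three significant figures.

Inner diameter d_i = 3.08 − 2×0.20 = 2.680 in
I = π(d_o⁴ − d_i⁴)/64 = π(3.08⁴ − 2.680⁴)/64 = 1.885 in⁴
At the buckling limit P_cr = P = 2.040×10^4 lb
From P_cr = π²EI/(K·L)²:  L = (1/K)·√(π²EI/P_cr) = (1/1)·√(π²×2.87×10^7×1.885/2.040×10^4)
L = 162 in

L_max ≈ 162 in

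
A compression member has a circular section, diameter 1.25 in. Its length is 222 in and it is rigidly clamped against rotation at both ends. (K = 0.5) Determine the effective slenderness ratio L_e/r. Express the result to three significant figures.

I = πd⁴/64 = π×1.25⁴/64 = 0.1198 in⁴
A = 1.227 in²;  r_min = √(I/A) = √(0.1198/1.227) = 0.3125 in
L_e = K·L = 0.5 × 222 = 111.0 in
λ = L_e / r_min = 111.00 / 0.3125 = 355

λ ≈ 355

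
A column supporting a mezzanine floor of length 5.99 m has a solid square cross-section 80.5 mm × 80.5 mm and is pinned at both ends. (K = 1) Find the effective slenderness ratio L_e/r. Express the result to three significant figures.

I = a⁴/12 = 80.5⁴/12 = 3.499×10^6 mm⁴
A = 6.480×10^3 mm²;  r_min = √(I/A) = √(3.499×10^6/6.480×10^3) = 23.24 mm
L_e = K·L = 1 × 5.99 m = 5.990 m = 5990.0 mm
λ = L_e / r_min = 5990.0 / 23.24 = 258

λ ≈ 258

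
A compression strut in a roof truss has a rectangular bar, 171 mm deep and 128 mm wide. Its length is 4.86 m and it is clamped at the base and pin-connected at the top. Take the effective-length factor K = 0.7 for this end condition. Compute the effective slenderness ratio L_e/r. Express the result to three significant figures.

For a rectangle r_min = b/√12 = 128/√12 = 36.95 mm
L_e = K·L = 0.7 × 4.86 m = 3.402 m = 3402.0 mm
λ = L_e / r_min = 3402.0 / 36.95 = 92.1

λ ≈ 92.1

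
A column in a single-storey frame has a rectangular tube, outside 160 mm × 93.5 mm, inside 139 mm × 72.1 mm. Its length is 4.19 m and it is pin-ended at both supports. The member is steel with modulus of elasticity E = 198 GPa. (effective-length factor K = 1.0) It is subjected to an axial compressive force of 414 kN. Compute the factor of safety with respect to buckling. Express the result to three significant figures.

n ≈ 1.76

Weak-axis I_min = (h_o·b_o³ − h_i·b_i³)/12 with b_o = 93.5, b_i = 72.10 mm (shorter outer/inner sides).
I_min = (160×93.5³ − 139.0×72.10³)/12 = 6.557×10^6 mm⁴
I = 6.557×10^6 mm⁴ = 6.557×10^-6 m⁴
Effective length L_e = K·L = 1 × 4.19 = 4.190 m
P_cr = π²EI / L_e² = π² × 198×10⁹ × 6.557×10^-6 / 4.190² = 7.299×10^5 N
Factor of safety n = P_cr / P = 729.88 / 414 = 1.76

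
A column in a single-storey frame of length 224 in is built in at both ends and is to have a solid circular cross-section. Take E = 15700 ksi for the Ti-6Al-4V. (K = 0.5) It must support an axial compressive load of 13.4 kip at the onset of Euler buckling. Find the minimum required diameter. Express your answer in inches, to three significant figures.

d ≈ 2.17 in

L_e = K·L = 0.5 × 224 = 112.0 in
Required I = P_cr·L_e²/(π²E) = 1.340×10^4 × 112.0² / (π² × 1.57×10^7) = 1.085 in⁴
Solid circle: I = πd⁴/64  ⇒  d = (64I/π)^(1/4) = (64×1.085/π)^(1/4) = 2.17 in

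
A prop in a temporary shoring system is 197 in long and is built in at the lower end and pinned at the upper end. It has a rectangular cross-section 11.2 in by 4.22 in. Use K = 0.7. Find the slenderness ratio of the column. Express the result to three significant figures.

For a rectangle r_min = b/√12 = 4.22/√12 = 1.218 in
L_e = K·L = 0.7 × 197 = 137.9 in
λ = L_e / r_min = 137.90 / 1.218 = 113

λ ≈ 113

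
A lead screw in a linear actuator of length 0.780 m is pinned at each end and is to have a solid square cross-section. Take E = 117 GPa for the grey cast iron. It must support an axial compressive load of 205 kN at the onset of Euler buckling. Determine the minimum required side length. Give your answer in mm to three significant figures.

a ≈ 33.7 mm

L_e = K·L = 1 × 0.780 = 0.7800 m
Required I = P_cr·L_e²/(π²E) = 2.050×10^5 × 0.7800² / (π² × 1.17×10^11) = 1.080×10^-7 m⁴
I_req = 1.080×10^5 mm⁴
Solid square: I = a⁴/12  ⇒  a = (12I)^(1/4) = (12×1.080×10^5)^(1/4) = 33.7 mm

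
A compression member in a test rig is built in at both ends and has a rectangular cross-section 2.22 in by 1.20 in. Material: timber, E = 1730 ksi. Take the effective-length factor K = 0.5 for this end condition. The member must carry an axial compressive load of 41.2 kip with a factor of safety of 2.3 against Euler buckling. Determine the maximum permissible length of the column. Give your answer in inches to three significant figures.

Buckling occurs about the weak axis: I_min = h·b³/12 with b = 1.20 in (the shorter side).
I_min = 2.22×1.20³/12 = 0.3197 in⁴
Required critical load P_cr = n·P = 2.3 × 41.2 = 94.76 kip = 9.476×10^4 lb
From P_cr = π²EI/(K·L)²:  L = (1/K)·√(π²EI/P_cr) = (1/0.5)·√(π²×1.73×10^6×0.3197/9.476×10^4)
L = 15.2 in

L_max ≈ 15.2 in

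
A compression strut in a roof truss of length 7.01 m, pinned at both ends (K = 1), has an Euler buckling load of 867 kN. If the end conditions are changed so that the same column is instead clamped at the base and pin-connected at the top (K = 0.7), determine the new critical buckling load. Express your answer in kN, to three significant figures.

P_cr ∝ 1/K², so P_cr,new = P_cr,old × (K_old/K_new)² = 867 × (1/0.7)²
= 867 × 2.041 = 1770 kN

P_cr ≈ 1770 kN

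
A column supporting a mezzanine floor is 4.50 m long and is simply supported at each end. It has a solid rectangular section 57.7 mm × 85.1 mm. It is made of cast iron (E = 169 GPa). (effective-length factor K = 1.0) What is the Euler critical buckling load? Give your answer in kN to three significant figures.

P_cr ≈ 112 kN

Buckling occurs about the weak axis: I_min = h·b³/12 with b = 57.7 mm (the shorter side).
I_min = 85.1×57.7³/12 = 1.362×10^6 mm⁴
I = 1.362×10^6 mm⁴ = 1.362×10^-6 m⁴
Effective length L_e = K·L = 1 × 4.50 = 4.500 m
P_cr = π²EI / L_e² = π² × 169×10⁹ × 1.362×10^-6 / 4.500² = 1.122×10^5 N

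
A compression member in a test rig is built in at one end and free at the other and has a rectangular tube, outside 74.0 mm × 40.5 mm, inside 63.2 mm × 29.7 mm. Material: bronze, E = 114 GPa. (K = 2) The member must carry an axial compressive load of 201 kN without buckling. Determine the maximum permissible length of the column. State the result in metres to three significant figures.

Weak-axis I_min = (h_o·b_o³ − h_i·b_i³)/12 with b_o = 40.5, b_i = 29.70 mm (shorter outer/inner sides).
I_min = (74.0×40.5³ − 63.20×29.70³)/12 = 2.717×10^5 mm⁴
I = 2.717×10^-7 m⁴
At the buckling limit P_cr = P = 2.010×10^5 N
From P_cr = π²EI/(K·L)²:  L = (1/K)·√(π²EI/P_cr) = (1/2)·√(π²×1.14×10^11×2.717×10^-7/2.010×10^5)
L = 0.617 m

L_max ≈ 0.617 m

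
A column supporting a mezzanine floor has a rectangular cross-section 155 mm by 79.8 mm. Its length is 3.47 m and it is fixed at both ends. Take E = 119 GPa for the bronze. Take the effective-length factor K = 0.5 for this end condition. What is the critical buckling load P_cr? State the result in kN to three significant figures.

Buckling occurs about the weak axis: I_min = h·b³/12 with b = 79.8 mm (the shorter side).
I_min = 155×79.8³/12 = 6.564×10^6 mm⁴
I = 6.564×10^6 mm⁴ = 6.564×10^-6 m⁴
Effective length L_e = K·L = 0.5 × 3.47 = 1.735 m
P_cr = π²EI / L_e² = π² × 119×10⁹ × 6.564×10^-6 / 1.735² = 2.561×10^6 N

P_cr ≈ 2560 kN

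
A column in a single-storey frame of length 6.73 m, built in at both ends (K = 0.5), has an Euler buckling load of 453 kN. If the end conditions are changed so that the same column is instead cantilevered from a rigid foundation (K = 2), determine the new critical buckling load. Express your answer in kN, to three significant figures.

P_cr ≈ 28.3 kN

P_cr ∝ 1/K², so P_cr,new = P_cr,old × (K_old/K_new)² = 453 × (0.5/2)²
= 453 × 0.06250 = 28.3 kN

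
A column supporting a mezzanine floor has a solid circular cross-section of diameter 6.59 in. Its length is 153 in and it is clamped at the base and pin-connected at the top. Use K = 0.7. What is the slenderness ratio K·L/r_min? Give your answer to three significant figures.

For a solid circle r = d/4 = 6.59/4 = 1.648 in
L_e = K·L = 0.7 × 153 = 107.1 in
λ = L_e / r_min = 107.10 / 1.648 = 65.0

λ ≈ 65.0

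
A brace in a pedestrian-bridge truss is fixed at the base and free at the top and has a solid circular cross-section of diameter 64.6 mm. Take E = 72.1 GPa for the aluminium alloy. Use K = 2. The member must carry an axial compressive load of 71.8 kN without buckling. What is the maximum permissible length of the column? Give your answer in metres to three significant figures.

L_max ≈ 1.46 m

I = πd⁴/64 = π×64.6⁴/64 = 8.549×10^5 mm⁴
I = 8.549×10^-7 m⁴
At the buckling limit P_cr = P = 7.180×10^4 N
From P_cr = π²EI/(K·L)²:  L = (1/K)·√(π²EI/P_cr) = (1/2)·√(π²×7.21×10^10×8.549×10^-7/7.180×10^4)
L = 1.46 m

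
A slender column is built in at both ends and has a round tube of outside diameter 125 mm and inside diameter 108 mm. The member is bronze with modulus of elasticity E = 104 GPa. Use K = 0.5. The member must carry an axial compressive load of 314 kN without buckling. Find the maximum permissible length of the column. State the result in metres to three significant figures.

L_max ≈ 8.33 m

d_o = 125 mm, d_i = 108 mm
I = π(d_o⁴ − d_i⁴)/64 = π(125⁴ − 108.0⁴)/64 = 5.306×10^6 mm⁴
I = 5.306×10^-6 m⁴
At the buckling limit P_cr = P = 3.140×10^5 N
From P_cr = π²EI/(K·L)²:  L = (1/K)·√(π²EI/P_cr) = (1/0.5)·√(π²×1.04×10^11×5.306×10^-6/3.140×10^5)
L = 8.33 m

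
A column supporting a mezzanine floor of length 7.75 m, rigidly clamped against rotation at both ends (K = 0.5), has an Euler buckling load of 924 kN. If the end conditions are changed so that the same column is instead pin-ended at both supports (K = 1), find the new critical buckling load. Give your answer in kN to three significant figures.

P_cr ∝ 1/K², so P_cr,new = P_cr,old × (K_old/K_new)² = 924 × (0.5/1)²
= 924 × 0.2500 = 231 kN

P_cr ≈ 231 kN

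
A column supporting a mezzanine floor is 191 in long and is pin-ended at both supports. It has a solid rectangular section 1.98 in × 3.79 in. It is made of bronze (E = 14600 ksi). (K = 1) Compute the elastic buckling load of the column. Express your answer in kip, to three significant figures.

P_cr ≈ 9.68 kip

Buckling occurs about the weak axis: I_min = h·b³/12 with b = 1.98 in (the shorter side).
I_min = 3.79×1.98³/12 = 2.452 in⁴
Effective length L_e = K·L = 1 × 191 = 191.0 in
P_cr = π²EI / L_e² = π² × 14600×10³ × 2.452 / 191.0² = 9.684×10^3 lb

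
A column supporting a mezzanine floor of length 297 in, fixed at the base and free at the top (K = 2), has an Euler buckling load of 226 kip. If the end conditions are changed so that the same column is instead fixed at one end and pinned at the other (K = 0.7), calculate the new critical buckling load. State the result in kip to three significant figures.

P_cr ∝ 1/K², so P_cr,new = P_cr,old × (K_old/K_new)² = 226 × (2/0.7)²
= 226 × 8.163 = 1840 kip

P_cr ≈ 1840 kip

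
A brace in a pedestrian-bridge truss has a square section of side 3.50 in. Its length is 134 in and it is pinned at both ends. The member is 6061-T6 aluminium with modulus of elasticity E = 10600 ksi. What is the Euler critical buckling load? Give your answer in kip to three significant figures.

I = a⁴/12 = 3.50⁴/12 = 12.51 in⁴
Effective length L_e = K·L = 1 × 134 = 134.0 in
P_cr = π²EI / L_e² = π² × 10600×10³ × 12.51 / 134.0² = 7.286×10^4 lb

P_cr ≈ 72.9 kip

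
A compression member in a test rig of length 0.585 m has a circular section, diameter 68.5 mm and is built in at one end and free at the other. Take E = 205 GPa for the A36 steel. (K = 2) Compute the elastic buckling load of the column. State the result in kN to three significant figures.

P_cr ≈ 1600 kN

I = πd⁴/64 = π×68.5⁴/64 = 1.081×10^6 mm⁴
I = 1.081×10^6 mm⁴ = 1.081×10^-6 m⁴
Effective length L_e = K·L = 2 × 0.585 = 1.170 m
P_cr = π²EI / L_e² = π² × 205×10⁹ × 1.081×10^-6 / 1.170² = 1.597×10^6 N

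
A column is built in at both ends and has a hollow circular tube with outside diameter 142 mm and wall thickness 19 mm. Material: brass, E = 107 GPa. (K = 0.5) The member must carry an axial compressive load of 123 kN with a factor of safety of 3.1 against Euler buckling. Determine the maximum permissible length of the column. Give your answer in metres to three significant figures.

L_max ≈ 12.5 m

Inner diameter d_i = 142 − 2×19 = 104.0 mm
I = π(d_o⁴ − d_i⁴)/64 = π(142⁴ − 104.0⁴)/64 = 1.422×10^7 mm⁴
I = 1.422×10^-5 m⁴
Required critical load P_cr = n·P = 3.1 × 123 = 381.3 kN = 3.813×10^5 N
From P_cr = π²EI/(K·L)²:  L = (1/K)·√(π²EI/P_cr) = (1/0.5)·√(π²×1.07×10^11×1.422×10^-5/3.813×10^5)
L = 12.5 m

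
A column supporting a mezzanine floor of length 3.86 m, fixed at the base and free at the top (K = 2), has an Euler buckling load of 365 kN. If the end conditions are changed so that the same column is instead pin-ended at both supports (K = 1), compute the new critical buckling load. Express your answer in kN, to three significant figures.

P_cr ∝ 1/K², so P_cr,new = P_cr,old × (K_old/K_new)² = 365 × (2/1)²
= 365 × 4.000 = 1460 kN

P_cr ≈ 1460 kN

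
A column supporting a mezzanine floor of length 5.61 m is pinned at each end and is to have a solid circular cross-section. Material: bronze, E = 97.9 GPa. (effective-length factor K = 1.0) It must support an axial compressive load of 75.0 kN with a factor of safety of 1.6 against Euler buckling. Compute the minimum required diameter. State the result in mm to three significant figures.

Required P_cr = n·P = 1.6 × 75.0 = 120.0 kN
L_e = K·L = 1 × 5.61 = 5.610 m
Required I = P_cr·L_e²/(π²E) = 1.200×10^5 × 5.610² / (π² × 9.79×10^10) = 3.909×10^-6 m⁴
I_req = 3.909×10^6 mm⁴
Solid circle: I = πd⁴/64  ⇒  d = (64I/π)^(1/4) = (64×3.909×10^6/π)^(1/4) = 94.5 mm

d ≈ 94.5 mm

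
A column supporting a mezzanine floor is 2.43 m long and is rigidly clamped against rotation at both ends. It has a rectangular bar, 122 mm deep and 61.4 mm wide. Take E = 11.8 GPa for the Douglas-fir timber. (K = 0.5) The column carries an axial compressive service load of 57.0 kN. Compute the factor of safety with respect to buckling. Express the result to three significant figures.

n ≈ 3.26

Buckling occurs about the weak axis: I_min = h·b³/12 with b = 61.4 mm (the shorter side).
I_min = 122×61.4³/12 = 2.353×10^6 mm⁴
I = 2.353×10^6 mm⁴ = 2.353×10^-6 m⁴
Effective length L_e = K·L = 0.5 × 2.43 = 1.215 m
P_cr = π²EI / L_e² = π² × 11.8×10⁹ × 2.353×10^-6 / 1.215² = 1.857×10^5 N
Factor of safety n = P_cr / P = 185.66 / 57.0 = 3.26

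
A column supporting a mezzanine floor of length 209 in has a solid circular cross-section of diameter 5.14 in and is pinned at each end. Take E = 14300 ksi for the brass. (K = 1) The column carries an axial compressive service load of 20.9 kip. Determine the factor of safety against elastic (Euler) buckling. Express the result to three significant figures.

I = πd⁴/64 = π×5.14⁴/64 = 34.26 in⁴
Effective length L_e = K·L = 1 × 209 = 209.0 in
P_cr = π²EI / L_e² = π² × 14300×10³ × 34.26 / 209.0² = 1.107×10^5 lb
Factor of safety n = P_cr / P = 110.70 / 20.9 = 5.30

n ≈ 5.30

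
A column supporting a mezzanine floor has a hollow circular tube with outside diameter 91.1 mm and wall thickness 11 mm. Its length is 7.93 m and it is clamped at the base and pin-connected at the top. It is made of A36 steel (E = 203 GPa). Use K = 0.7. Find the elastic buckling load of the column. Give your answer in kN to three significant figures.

Inner diameter d_i = 91.1 − 2×11 = 69.10 mm
I = π(d_o⁴ − d_i⁴)/64 = π(91.1⁴ − 69.10⁴)/64 = 2.262×10^6 mm⁴
I = 2.262×10^6 mm⁴ = 2.262×10^-6 m⁴
Effective length L_e = K·L = 0.7 × 7.93 = 5.551 m
P_cr = π²EI / L_e² = π² × 203×10⁹ × 2.262×10^-6 / 5.551² = 1.471×10^5 N

P_cr ≈ 147 kN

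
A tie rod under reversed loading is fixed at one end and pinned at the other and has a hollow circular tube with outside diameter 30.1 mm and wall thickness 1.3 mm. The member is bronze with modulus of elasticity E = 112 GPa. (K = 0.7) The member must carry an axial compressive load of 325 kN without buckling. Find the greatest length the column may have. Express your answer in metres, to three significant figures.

L_max ≈ 0.291 m

Inner diameter d_i = 30.1 − 2×1.3 = 27.50 mm
I = π(d_o⁴ − d_i⁴)/64 = π(30.1⁴ − 27.50⁴)/64 = 1.222×10^4 mm⁴
I = 1.222×10^-8 m⁴
At the buckling limit P_cr = P = 3.250×10^5 N
From P_cr = π²EI/(K·L)²:  L = (1/K)·√(π²EI/P_cr) = (1/0.7)·√(π²×1.12×10^11×1.222×10^-8/3.250×10^5)
L = 0.291 m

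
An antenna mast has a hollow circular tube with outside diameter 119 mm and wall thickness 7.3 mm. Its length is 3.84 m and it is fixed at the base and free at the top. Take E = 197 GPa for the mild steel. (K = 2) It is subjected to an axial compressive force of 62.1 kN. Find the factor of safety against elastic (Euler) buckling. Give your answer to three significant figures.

Inner diameter d_i = 119 − 2×7.3 = 104.4 mm
I = π(d_o⁴ − d_i⁴)/64 = π(119⁴ − 104.4⁴)/64 = 4.012×10^6 mm⁴
I = 4.012×10^6 mm⁴ = 4.012×10^-6 m⁴
Effective length L_e = K·L = 2 × 3.84 = 7.680 m
P_cr = π²EI / L_e² = π² × 197×10⁹ × 4.012×10^-6 / 7.680² = 1.323×10^5 N
Factor of safety n = P_cr / P = 132.26 / 62.1 = 2.13

n ≈ 2.13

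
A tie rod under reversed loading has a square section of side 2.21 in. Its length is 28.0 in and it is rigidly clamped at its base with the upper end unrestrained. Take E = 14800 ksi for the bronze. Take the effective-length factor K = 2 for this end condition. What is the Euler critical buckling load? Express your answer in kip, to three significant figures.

P_cr ≈ 92.6 kip

I = a⁴/12 = 2.21⁴/12 = 1.988 in⁴
Effective length L_e = K·L = 2 × 28.0 = 56.00 in
P_cr = π²EI / L_e² = π² × 14800×10³ × 1.988 / 56.00² = 9.259×10^4 lb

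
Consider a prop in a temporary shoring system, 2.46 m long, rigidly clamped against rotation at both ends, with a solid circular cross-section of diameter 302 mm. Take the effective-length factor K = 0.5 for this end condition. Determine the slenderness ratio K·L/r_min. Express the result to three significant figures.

λ ≈ 16.3

For a solid circle r = d/4 = 302/4 = 75.50 mm
L_e = K·L = 0.5 × 2.46 m = 1.230 m = 1230.0 mm
λ = L_e / r_min = 1230.0 / 75.50 = 16.3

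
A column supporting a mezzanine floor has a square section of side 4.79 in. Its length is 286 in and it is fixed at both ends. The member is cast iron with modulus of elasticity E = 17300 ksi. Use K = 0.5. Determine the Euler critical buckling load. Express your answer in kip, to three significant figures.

P_cr ≈ 366 kip

I = a⁴/12 = 4.79⁴/12 = 43.87 in⁴
Effective length L_e = K·L = 0.5 × 286 = 143.0 in
P_cr = π²EI / L_e² = π² × 17300×10³ × 43.87 / 143.0² = 3.663×10^5 lb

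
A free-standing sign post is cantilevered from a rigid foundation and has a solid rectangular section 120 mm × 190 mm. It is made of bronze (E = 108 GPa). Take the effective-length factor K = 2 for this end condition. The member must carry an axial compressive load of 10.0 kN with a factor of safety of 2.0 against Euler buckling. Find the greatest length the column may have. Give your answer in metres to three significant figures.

L_max ≈ 19.1 m

Buckling occurs about the weak axis: I_min = h·b³/12 with b = 120 mm (the shorter side).
I_min = 190×120³/12 = 2.736×10^7 mm⁴
I = 2.736×10^-5 m⁴
Required critical load P_cr = n·P = 2.0 × 10.0 = 20.00 kN = 2.000×10^4 N
From P_cr = π²EI/(K·L)²:  L = (1/K)·√(π²EI/P_cr) = (1/2)·√(π²×1.08×10^11×2.736×10^-5/2.000×10^4)
L = 19.1 m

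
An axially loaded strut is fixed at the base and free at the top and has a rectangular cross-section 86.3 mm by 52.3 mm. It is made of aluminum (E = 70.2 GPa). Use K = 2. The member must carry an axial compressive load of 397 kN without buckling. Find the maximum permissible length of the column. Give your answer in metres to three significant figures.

Buckling occurs about the weak axis: I_min = h·b³/12 with b = 52.3 mm (the shorter side).
I_min = 86.3×52.3³/12 = 1.029×10^6 mm⁴
I = 1.029×10^-6 m⁴
At the buckling limit P_cr = P = 3.970×10^5 N
From P_cr = π²EI/(K·L)²:  L = (1/K)·√(π²EI/P_cr) = (1/2)·√(π²×7.02×10^10×1.029×10^-6/3.970×10^5)
L = 0.670 m

L_max ≈ 0.670 m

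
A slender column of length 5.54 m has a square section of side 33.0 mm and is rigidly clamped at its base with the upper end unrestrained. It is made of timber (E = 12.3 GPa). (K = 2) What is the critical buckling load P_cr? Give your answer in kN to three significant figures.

P_cr ≈ 0.0977 kN

I = a⁴/12 = 33.0⁴/12 = 9.883×10^4 mm⁴
I = 9.883×10^4 mm⁴ = 9.883×10^-8 m⁴
Effective length L_e = K·L = 2 × 5.54 = 11.08 m
P_cr = π²EI / L_e² = π² × 12.3×10⁹ × 9.883×10^-8 / 11.08² = 97.72 N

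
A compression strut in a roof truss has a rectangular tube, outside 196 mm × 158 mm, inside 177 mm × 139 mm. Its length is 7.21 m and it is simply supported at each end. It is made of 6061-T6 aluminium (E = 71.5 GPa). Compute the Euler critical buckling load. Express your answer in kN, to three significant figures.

Weak-axis I_min = (h_o·b_o³ − h_i·b_i³)/12 with b_o = 158, b_i = 139.0 mm (shorter outer/inner sides).
I_min = (196×158³ − 177.0×139.0³)/12 = 2.481×10^7 mm⁴
I = 2.481×10^7 mm⁴ = 2.481×10^-5 m⁴
Effective length L_e = K·L = 1 × 7.21 = 7.210 m
P_cr = π²EI / L_e² = π² × 71.5×10⁹ × 2.481×10^-5 / 7.210² = 3.368×10^5 N

P_cr ≈ 337 kN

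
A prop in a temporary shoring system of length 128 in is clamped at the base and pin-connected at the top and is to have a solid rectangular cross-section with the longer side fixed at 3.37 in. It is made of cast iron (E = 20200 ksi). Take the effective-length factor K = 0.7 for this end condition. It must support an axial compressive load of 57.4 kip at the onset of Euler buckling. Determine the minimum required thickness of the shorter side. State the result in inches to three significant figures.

b ≈ 2.02 in

L_e = K·L = 0.7 × 128 = 89.60 in
Required I = P_cr·L_e²/(π²E) = 5.740×10^4 × 89.60² / (π² × 2.02×10^7) = 2.311 in⁴
Rectangle, weak axis: I_min = h·b³/12 with h = 3.37 in fixed  ⇒  b = (12I/h)^(1/3) = 2.02 in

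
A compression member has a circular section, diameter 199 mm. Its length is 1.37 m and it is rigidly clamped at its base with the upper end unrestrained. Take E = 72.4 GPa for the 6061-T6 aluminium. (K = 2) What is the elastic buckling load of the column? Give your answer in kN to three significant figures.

I = πd⁴/64 = π×199⁴/64 = 7.698×10^7 mm⁴
I = 7.698×10^7 mm⁴ = 7.698×10^-5 m⁴
Effective length L_e = K·L = 2 × 1.37 = 2.740 m
P_cr = π²EI / L_e² = π² × 72.4×10⁹ × 7.698×10^-5 / 2.740² = 7.327×10^6 N

P_cr ≈ 7330 kN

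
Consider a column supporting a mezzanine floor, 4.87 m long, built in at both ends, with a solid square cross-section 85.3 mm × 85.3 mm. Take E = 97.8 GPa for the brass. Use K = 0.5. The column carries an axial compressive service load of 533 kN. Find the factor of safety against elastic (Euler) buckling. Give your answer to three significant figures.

I = a⁴/12 = 85.3⁴/12 = 4.412×10^6 mm⁴
I = 4.412×10^6 mm⁴ = 4.412×10^-6 m⁴
Effective length L_e = K·L = 0.5 × 4.87 = 2.435 m
P_cr = π²EI / L_e² = π² × 97.8×10⁹ × 4.412×10^-6 / 2.435² = 7.182×10^5 N
Factor of safety n = P_cr / P = 718.22 / 533 = 1.35

n ≈ 1.35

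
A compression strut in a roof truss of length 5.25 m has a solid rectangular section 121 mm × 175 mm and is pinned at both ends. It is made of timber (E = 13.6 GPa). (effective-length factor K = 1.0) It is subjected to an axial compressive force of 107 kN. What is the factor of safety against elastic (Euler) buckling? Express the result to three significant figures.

Buckling occurs about the weak axis: I_min = h·b³/12 with b = 121 mm (the shorter side).
I_min = 175×121³/12 = 2.584×10^7 mm⁴
I = 2.584×10^7 mm⁴ = 2.584×10^-5 m⁴
Effective length L_e = K·L = 1 × 5.25 = 5.250 m
P_cr = π²EI / L_e² = π² × 13.6×10⁹ × 2.584×10^-5 / 5.250² = 1.258×10^5 N
Factor of safety n = P_cr / P = 125.82 / 107 = 1.18

n ≈ 1.18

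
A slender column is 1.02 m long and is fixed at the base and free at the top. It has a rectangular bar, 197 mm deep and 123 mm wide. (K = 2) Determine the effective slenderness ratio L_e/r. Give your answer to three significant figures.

λ ≈ 57.5

For a rectangle r_min = b/√12 = 123/√12 = 35.51 mm
L_e = K·L = 2 × 1.02 m = 2.040 m = 2040.0 mm
λ = L_e / r_min = 2040.0 / 35.51 = 57.5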